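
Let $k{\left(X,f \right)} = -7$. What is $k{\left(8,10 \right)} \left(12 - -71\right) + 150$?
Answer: $-431$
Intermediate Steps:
$k{\left(8,10 \right)} \left(12 - -71\right) + 150 = - 7 \left(12 - -71\right) + 150 = - 7 \left(12 + 71\right) + 150 = \left(-7\right) 83 + 150 = -581 + 150 = -431$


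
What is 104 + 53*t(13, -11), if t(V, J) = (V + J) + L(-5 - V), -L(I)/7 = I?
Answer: 6888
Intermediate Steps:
L(I) = -7*I
t(V, J) = 35 + J + 8*V (t(V, J) = (V + J) - 7*(-5 - V) = (J + V) + (35 + 7*V) = 35 + J + 8*V)
104 + 53*t(13, -11) = 104 + 53*(35 - 11 + 8*13) = 104 + 53*(35 - 11 + 104) = 104 + 53*128 = 104 + 6784 = 6888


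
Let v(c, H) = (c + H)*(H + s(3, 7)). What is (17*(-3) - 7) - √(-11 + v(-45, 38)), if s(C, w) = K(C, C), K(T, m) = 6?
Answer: -58 - I*√319 ≈ -58.0 - 17.861*I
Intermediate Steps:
s(C, w) = 6
v(c, H) = (6 + H)*(H + c) (v(c, H) = (c + H)*(H + 6) = (H + c)*(6 + H) = (6 + H)*(H + c))
(17*(-3) - 7) - √(-11 + v(-45, 38)) = (17*(-3) - 7) - √(-11 + (38² + 6*38 + 6*(-45) + 38*(-45))) = (-51 - 7) - √(-11 + (1444 + 228 - 270 - 1710)) = -58 - √(-11 - 308) = -58 - √(-319) = -58 - I*√319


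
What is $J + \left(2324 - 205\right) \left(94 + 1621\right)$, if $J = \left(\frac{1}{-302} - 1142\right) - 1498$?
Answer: $\frac{1096696389}{302} \approx 3.6314 \cdot 10^{6}$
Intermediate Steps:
$J = - \frac{797281}{302}$ ($J = \left(- \frac{1}{302} - 1142\right) - 1498 = - \frac{344885}{302} - 1498 = - \frac{797281}{302} \approx -2640.0$)
$J + \left(2324 - 205\right) \left(94 + 1621\right) = - \frac{797281}{302} + \left(2324 - 205\right) \left(94 + 1621\right) = - \frac{797281}{302} + 2119 \cdot 1715 = - \frac{797281}{302} + 3634085 = \frac{1096696389}{302}$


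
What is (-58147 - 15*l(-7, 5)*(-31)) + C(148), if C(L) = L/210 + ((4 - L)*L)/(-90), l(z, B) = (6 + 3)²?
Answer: -2125672/105 ≈ -20245.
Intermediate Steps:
l(z, B) = 81 (l(z, B) = 9² = 81)
C(L) = L/210 - L*(4 - L)/90 (C(L) = L*(1/210) + (L*(4 - L))*(-1/90) = L/210 - L*(4 - L)/90)
(-58147 - 15*l(-7, 5)*(-31)) + C(148) = (-58147 - 15*81*(-31)) + (1/630)*148*(-25 + 7*148) = (-58147 - 1215*(-31)) + (1/630)*148*(-25 + 1036) = (-58147 + 37665) + (1/630)*148*1011 = -20482 + 24938/105 = -2125672/105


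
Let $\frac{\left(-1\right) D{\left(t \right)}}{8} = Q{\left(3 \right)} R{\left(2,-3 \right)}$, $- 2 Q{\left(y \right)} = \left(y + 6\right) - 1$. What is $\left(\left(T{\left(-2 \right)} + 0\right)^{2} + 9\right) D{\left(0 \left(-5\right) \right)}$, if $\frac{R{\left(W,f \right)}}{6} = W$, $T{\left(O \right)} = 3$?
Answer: $6912$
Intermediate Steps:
$R{\left(W,f \right)} = 6 W$
$Q{\left(y \right)} = - \frac{5}{2} - \frac{y}{2}$ ($Q{\left(y \right)} = - \frac{\left(y + 6\right) - 1}{2} = - \frac{\left(6 + y\right) - 1}{2} = - \frac{5 + y}{2} = - \frac{5}{2} - \frac{y}{2}$)
$D{\left(t \right)} = 384$ ($D{\left(t \right)} = - 8 \left(- \frac{5}{2} - \frac{3}{2}\right) 6 \cdot 2 = - 8 \left(- \frac{5}{2} - \frac{3}{2}\right) 12 = - 8 \left(\left(-4\right) 12\right) = \left(-8\right) \left(-48\right) = 384$)
$\left(\left(T{\left(-2 \right)} + 0\right)^{2} + 9\right) D{\left(0 \left(-5\right) \right)} = \left(\left(3 + 0\right)^{2} + 9\right) 384 = \left(3^{2} + 9\right) 384 = \left(9 + 9\right) 384 = 18 \cdot 384 = 6912$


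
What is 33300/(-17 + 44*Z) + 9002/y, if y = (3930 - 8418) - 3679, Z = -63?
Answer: -297067678/22777763 ≈ -13.042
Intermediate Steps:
y = -8167 (y = -4488 - 3679 = -8167)
33300/(-17 + 44*Z) + 9002/y = 33300/(-17 + 44*(-63)) + 9002/(-8167) = 33300/(-17 - 2772) + 9002*(-1/8167) = 33300/(-2789) - 9002/8167 = 33300*(-1/2789) - 9002/8167 = -33300/2789 - 9002/8167 = -297067678/22777763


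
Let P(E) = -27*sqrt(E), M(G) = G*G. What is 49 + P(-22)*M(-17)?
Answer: 49 - 7803*I*sqrt(22) ≈ 49.0 - 36599.0*I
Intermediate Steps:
M(G) = G**2
49 + P(-22)*M(-17) = 49 - 27*I*sqrt(22)*(-17)**2 = 49 - 27*I*sqrt(22)*289 = 49 - 7803*I*sqrt(22)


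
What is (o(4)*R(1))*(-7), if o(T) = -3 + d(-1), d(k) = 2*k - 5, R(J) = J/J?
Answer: 70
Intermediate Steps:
R(J) = 1
d(k) = -5 + 2*k
o(T) = -10 (o(T) = -3 + (-5 + 2*(-1)) = -3 + (-5 - 2) = -3 - 7 = -10)
(o(4)*R(1))*(-7) = -10*1*(-7) = -10*(-7) = 70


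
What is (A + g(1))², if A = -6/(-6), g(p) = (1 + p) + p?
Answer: 16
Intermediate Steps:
g(p) = 1 + 2*p
A = 1 (A = -6*(-⅙) = 1)
(A + g(1))² = (1 + (1 + 2*1))² = (1 + (1 + 2))² = (1 + 3)² = 4² = 16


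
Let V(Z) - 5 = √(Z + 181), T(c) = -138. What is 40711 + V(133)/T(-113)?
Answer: 5618113/138 - √314/138 ≈ 40711.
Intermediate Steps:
V(Z) = 5 + √(181 + Z) (V(Z) = 5 + √(Z + 181) = 5 + √(181 + Z))
40711 + V(133)/T(-113) = 40711 + (5 + √(181 + 133))/(-138) = 40711 + (5 + √314)*(-1/138) = 40711 + (-5/138 - √314/138) = 5618113/138 - √314/138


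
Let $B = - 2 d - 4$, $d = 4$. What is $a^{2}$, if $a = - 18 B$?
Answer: $46656$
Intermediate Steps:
$B = -12$ ($B = \left(-2\right) 4 - 4 = -8 - 4 = -12$)
$a = 216$ ($a = \left(-18\right) \left(-12\right) = 216$)
$a^{2} = 216^{2} = 46656$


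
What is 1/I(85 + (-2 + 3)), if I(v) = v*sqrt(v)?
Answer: sqrt(86)/7396 ≈ 0.0012539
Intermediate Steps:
I(v) = v**(3/2)
1/I(85 + (-2 + 3)) = 1/((85 + (-2 + 3))**(3/2)) = 1/((85 + 1)**(3/2)) = 1/(86**(3/2)) = 1/(86*sqrt(86)) = sqrt(86)/7396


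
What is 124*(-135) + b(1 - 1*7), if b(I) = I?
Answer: -16746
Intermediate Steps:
124*(-135) + b(1 - 1*7) = 124*(-135) + (1 - 1*7) = -16740 + (1 - 7) = -16740 - 6 = -16746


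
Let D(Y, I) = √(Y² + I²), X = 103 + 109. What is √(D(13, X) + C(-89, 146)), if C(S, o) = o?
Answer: √(146 + √45113) ≈ 18.931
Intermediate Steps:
X = 212
D(Y, I) = √(I² + Y²)
√(D(13, X) + C(-89, 146)) = √(√(212² + 13²) + 146) = √(√(44944 + 169) + 146) = √(√45113 + 146) = √(146 + √45113)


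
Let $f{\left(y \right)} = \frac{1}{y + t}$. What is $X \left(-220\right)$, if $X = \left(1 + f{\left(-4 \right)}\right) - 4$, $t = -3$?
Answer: $\frac{4840}{7} \approx 691.43$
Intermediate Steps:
$f{\left(y \right)} = \frac{1}{-3 + y}$ ($f{\left(y \right)} = \frac{1}{y - 3} = \frac{1}{-3 + y}$)
$X = - \frac{22}{7}$ ($X = \left(1 + \frac{1}{-3 - 4}\right) - 4 = \left(1 + \frac{1}{-7}\right) - 4 = \left(1 - \frac{1}{7}\right) - 4 = \frac{6}{7} - 4 = - \frac{22}{7} \approx -3.1429$)
$X \left(-220\right) = \left(- \frac{22}{7}\right) \left(-220\right) = \frac{4840}{7}$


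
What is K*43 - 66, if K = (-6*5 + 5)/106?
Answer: -8071/106 ≈ -76.141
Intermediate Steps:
K = -25/106 (K = (-30 + 5)*(1/106) = -25*1/106 = -25/106 ≈ -0.23585)
K*43 - 66 = -25/106*43 - 66 = -1075/106 - 66 = -8071/106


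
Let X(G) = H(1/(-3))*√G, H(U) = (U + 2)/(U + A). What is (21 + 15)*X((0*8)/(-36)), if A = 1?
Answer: 0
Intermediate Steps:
H(U) = (2 + U)/(1 + U) (H(U) = (U + 2)/(U + 1) = (2 + U)/(1 + U))
X(G) = 5*√G/2 (X(G) = ((2 + 1/(-3))/(1 + 1/(-3)))*√G = ((2 - ⅓)/(1 - ⅓))*√G = ((5/3)/(⅔))*√G = ((3/2)*(5/3))*√G = 5*√G/2)
(21 + 15)*X((0*8)/(-36)) = (21 + 15)*(5*√((0*8)/(-36))/2) = 36*(5*√(0*(-1/36))/2) = 36*(5*√0/2) = 36*((5/2)*0) = 36*0 = 0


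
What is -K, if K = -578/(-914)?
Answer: -289/457 ≈ -0.63239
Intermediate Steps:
K = 289/457 (K = -578*(-1/914) = 289/457 ≈ 0.63239)
-K = -1*289/457 = -289/457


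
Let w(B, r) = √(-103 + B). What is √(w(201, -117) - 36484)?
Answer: √(-36484 + 7*√2) ≈ 190.98*I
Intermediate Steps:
√(w(201, -117) - 36484) = √(√(-103 + 201) - 36484) = √(√98 - 36484) = √(7*√2 - 36484) = √(-36484 + 7*√2)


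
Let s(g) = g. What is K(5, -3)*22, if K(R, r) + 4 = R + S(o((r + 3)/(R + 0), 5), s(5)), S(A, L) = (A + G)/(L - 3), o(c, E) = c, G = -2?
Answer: 0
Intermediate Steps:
S(A, L) = (-2 + A)/(-3 + L) (S(A, L) = (A - 2)/(L - 3) = (-2 + A)/(-3 + L))
K(R, r) = -5 + R + (3 + r)/(2*R) (K(R, r) = -4 + (R + (-2 + (r + 3)/(R + 0))/(-3 + 5)) = -4 + (R + (-2 + (3 + r)/R)/2) = -4 + (R + (-1 + (3 + r)/(2*R))) = -4 + (-1 + R + (3 + r)/(2*R)) = -5 + R + (3 + r)/(2*R))
K(5, -3)*22 = (-5 + 5 + (3/2)/5 + (1/2)*(-3)/5)*22 = (-5 + 5 + (3/2)*(1/5) + (1/2)*(-3)*(1/5))*22 = (-5 + 5 + 3/10 - 3/10)*22 = 0*22 = 0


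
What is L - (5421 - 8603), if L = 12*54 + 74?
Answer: 3904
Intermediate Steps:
L = 722 (L = 648 + 74 = 722)
L - (5421 - 8603) = 722 - (5421 - 8603) = 722 - 1*(-3182) = 722 + 3182 = 3904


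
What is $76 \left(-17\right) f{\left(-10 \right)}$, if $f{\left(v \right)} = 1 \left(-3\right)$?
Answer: $3876$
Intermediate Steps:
$f{\left(v \right)} = -3$
$76 \left(-17\right) f{\left(-10 \right)} = 76 \left(-17\right) \left(-3\right) = \left(-1292\right) \left(-3\right) = 3876$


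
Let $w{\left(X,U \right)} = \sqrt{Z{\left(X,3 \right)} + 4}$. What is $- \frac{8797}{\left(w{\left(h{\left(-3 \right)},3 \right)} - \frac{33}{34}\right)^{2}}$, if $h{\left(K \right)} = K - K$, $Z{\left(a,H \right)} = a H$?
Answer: $- \frac{10169332}{1225} \approx -8301.5$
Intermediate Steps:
$Z{\left(a,H \right)} = H a$
$h{\left(K \right)} = 0$
$w{\left(X,U \right)} = \sqrt{4 + 3 X}$ ($w{\left(X,U \right)} = \sqrt{3 X + 4} = \sqrt{4 + 3 X}$)
$- \frac{8797}{\left(w{\left(h{\left(-3 \right)},3 \right)} - \frac{33}{34}\right)^{2}} = - \frac{8797}{\left(\sqrt{4 + 3 \cdot 0} - \frac{33}{34}\right)^{2}} = - \frac{8797}{\left(\sqrt{4 + 0} - \frac{33}{34}\right)^{2}} = - \frac{8797}{\left(\sqrt{4} - \frac{33}{34}\right)^{2}} = - \frac{8797}{\left(2 - \frac{33}{34}\right)^{2}} = - \frac{8797}{\left(\frac{35}{34}\right)^{2}} = - \frac{8797}{\frac{1225}{1156}} = \left(-8797\right) \frac{1156}{1225} = - \frac{10169332}{1225}$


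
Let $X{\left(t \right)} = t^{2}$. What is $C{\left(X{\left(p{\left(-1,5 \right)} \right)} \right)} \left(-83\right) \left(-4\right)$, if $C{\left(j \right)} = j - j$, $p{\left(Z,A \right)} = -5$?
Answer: $0$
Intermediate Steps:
$C{\left(j \right)} = 0$
$C{\left(X{\left(p{\left(-1,5 \right)} \right)} \right)} \left(-83\right) \left(-4\right) = 0 \left(-83\right) \left(-4\right) = 0 \left(-4\right) = 0$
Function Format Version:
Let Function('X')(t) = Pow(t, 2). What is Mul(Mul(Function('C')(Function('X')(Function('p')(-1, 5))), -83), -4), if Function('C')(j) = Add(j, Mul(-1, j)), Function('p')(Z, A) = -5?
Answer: 0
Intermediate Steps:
Function('C')(j) = 0
Mul(Mul(Function('C')(Function('X')(Function('p')(-1, 5))), -83), -4) = Mul(Mul(0, -83), -4) = Mul(0, -4) = 0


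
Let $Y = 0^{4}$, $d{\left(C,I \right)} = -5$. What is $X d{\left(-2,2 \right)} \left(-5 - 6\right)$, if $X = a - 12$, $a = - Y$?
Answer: $-660$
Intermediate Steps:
$Y = 0$
$a = 0$ ($a = \left(-1\right) 0 = 0$)
$X = -12$ ($X = 0 - 12 = -12$)
$X d{\left(-2,2 \right)} \left(-5 - 6\right) = - 12 \left(- 5 \left(-5 - 6\right)\right) = - 12 \left(\left(-5\right) \left(-11\right)\right) = \left(-12\right) 55 = -660$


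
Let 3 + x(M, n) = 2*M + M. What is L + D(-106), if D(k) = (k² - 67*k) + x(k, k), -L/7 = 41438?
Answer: -272049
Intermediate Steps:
L = -290066 (L = -7*41438 = -290066)
x(M, n) = -3 + 3*M (x(M, n) = -3 + (2*M + M) = -3 + 3*M)
D(k) = -3 + k² - 64*k (D(k) = (k² - 67*k) + (-3 + 3*k) = -3 + k² - 64*k)
L + D(-106) = -290066 + (-3 + (-106)² - 64*(-106)) = -290066 + (-3 + 11236 + 6784) = -290066 + 18017 = -272049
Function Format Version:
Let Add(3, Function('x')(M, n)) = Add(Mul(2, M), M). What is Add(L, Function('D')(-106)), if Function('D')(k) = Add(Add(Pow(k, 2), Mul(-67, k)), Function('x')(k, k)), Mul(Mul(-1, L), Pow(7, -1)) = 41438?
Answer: -272049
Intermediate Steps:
L = -290066 (L = Mul(-7, 41438) = -290066)
Function('x')(M, n) = Add(-3, Mul(3, M)) (Function('x')(M, n) = Add(-3, Add(Mul(2, M), M)) = Add(-3, Mul(3, M)))
Function('D')(k) = Add(-3, Pow(k, 2), Mul(-64, k)) (Function('D')(k) = Add(Add(Pow(k, 2), Mul(-67, k)), Add(-3, Mul(3, k))) = Add(-3, Pow(k, 2), Mul(-64, k)))
Add(L, Function('D')(-106)) = Add(-290066, Add(-3, Pow(-106, 2), Mul(-64, -106))) = Add(-290066, Add(-3, 11236, 6784)) = Add(-290066, 18017) = -272049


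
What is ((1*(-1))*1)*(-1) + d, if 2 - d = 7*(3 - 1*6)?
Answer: 24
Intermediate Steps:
d = 23 (d = 2 - 7*(3 - 1*6) = 2 - 7*(3 - 6) = 2 - 7*(-3) = 2 - 1*(-21) = 2 + 21 = 23)
((1*(-1))*1)*(-1) + d = ((1*(-1))*1)*(-1) + 23 = -1*1*(-1) + 23 = -1*(-1) + 23 = 1 + 23 = 24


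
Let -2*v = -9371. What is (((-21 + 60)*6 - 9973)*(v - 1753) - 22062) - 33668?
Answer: -57230695/2 ≈ -2.8615e+7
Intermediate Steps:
v = 9371/2 (v = -1/2*(-9371) = 9371/2 ≈ 4685.5)
(((-21 + 60)*6 - 9973)*(v - 1753) - 22062) - 33668 = (((-21 + 60)*6 - 9973)*(9371/2 - 1753) - 22062) - 33668 = ((39*6 - 9973)*(5865/2) - 22062) - 33668 = ((234 - 9973)*(5865/2) - 22062) - 33668 = (-9739*5865/2 - 22062) - 33668 = (-57119235/2 - 22062) - 33668 = -57163359/2 - 33668 = -57230695/2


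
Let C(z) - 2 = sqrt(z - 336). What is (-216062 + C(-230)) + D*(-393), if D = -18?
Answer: -208986 + I*sqrt(566) ≈ -2.0899e+5 + 23.791*I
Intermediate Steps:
C(z) = 2 + sqrt(-336 + z) (C(z) = 2 + sqrt(z - 336) = 2 + sqrt(-336 + z))
(-216062 + C(-230)) + D*(-393) = (-216062 + (2 + sqrt(-336 - 230))) - 18*(-393) = (-216062 + (2 + sqrt(-566))) + 7074 = (-216062 + (2 + I*sqrt(566))) + 7074 = (-216060 + I*sqrt(566)) + 7074 = -208986 + I*sqrt(566)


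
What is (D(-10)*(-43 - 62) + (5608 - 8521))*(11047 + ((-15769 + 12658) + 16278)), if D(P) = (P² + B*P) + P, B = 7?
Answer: -121384782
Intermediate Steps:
D(P) = P² + 8*P (D(P) = (P² + 7*P) + P = P² + 8*P)
(D(-10)*(-43 - 62) + (5608 - 8521))*(11047 + ((-15769 + 12658) + 16278)) = ((-10*(8 - 10))*(-43 - 62) + (5608 - 8521))*(11047 + ((-15769 + 12658) + 16278)) = (-10*(-2)*(-105) - 2913)*(11047 + (-3111 + 16278)) = (20*(-105) - 2913)*(11047 + 13167) = (-2100 - 2913)*24214 = -5013*24214 = -121384782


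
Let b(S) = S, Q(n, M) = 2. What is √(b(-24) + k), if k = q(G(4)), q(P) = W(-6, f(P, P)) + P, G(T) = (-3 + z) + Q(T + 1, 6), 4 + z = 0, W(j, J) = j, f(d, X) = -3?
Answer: I*√35 ≈ 5.9161*I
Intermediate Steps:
z = -4 (z = -4 + 0 = -4)
G(T) = -5 (G(T) = (-3 - 4) + 2 = -7 + 2 = -5)
q(P) = -6 + P
k = -11 (k = -6 - 5 = -11)
√(b(-24) + k) = √(-24 - 11) = √(-35) = I*√35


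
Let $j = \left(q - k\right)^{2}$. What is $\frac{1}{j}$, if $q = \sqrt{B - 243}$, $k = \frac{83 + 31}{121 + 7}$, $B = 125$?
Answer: $\frac{4096}{\left(57 - 64 i \sqrt{118}\right)^{2}} \approx -0.0083056 + 0.0013711 i$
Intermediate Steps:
$k = \frac{57}{64}$ ($k = \frac{114}{128} = 114 \cdot \frac{1}{128} = \frac{57}{64} \approx 0.89063$)
$q = i \sqrt{118}$ ($q = \sqrt{125 - 243} = \sqrt{-118} = i \sqrt{118} \approx 10.863 i$)
$j = \left(- \frac{57}{64} + i \sqrt{118}\right)^{2}$ ($j = \left(i \sqrt{118} - \frac{57}{64}\right)^{2} = \left(- \frac{57}{64} + i \sqrt{118}\right)^{2} \approx -117.21 - 19.349 i$)
$\frac{1}{j} = \frac{1}{\frac{1}{4096} \left(57 - 64 i \sqrt{118}\right)^{2}} = \frac{4096}{\left(57 - 64 i \sqrt{118}\right)^{2}}$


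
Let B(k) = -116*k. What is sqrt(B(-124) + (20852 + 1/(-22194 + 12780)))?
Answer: sqrt(346970441338)/3138 ≈ 187.71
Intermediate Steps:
sqrt(B(-124) + (20852 + 1/(-22194 + 12780))) = sqrt(-116*(-124) + (20852 + 1/(-22194 + 12780))) = sqrt(14384 + (20852 + 1/(-9414))) = sqrt(14384 + (20852 - 1/9414)) = sqrt(14384 + 196300727/9414) = sqrt(331711703/9414) = sqrt(346970441338)/3138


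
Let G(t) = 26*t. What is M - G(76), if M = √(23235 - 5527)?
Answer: -1976 + 2*√4427 ≈ -1842.9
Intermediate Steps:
M = 2*√4427 (M = √17708 = 2*√4427 ≈ 133.07)
M - G(76) = 2*√4427 - 26*76 = 2*√4427 - 1*1976 = 2*√4427 - 1976 = -1976 + 2*√4427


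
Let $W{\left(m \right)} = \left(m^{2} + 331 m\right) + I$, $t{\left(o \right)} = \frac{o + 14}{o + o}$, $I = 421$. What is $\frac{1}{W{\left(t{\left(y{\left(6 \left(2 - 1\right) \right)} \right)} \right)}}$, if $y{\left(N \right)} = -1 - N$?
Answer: $\frac{4}{1023} \approx 0.0039101$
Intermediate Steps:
$t{\left(o \right)} = \frac{14 + o}{2 o}$
$W{\left(m \right)} = 421 + m^{2} + 331 m$ ($W{\left(m \right)} = \left(m^{2} + 331 m\right) + 421 = 421 + m^{2} + 331 m$)
$\frac{1}{W{\left(t{\left(y{\left(6 \left(2 - 1\right) \right)} \right)} \right)}} = \frac{1}{421 + \left(\frac{14 - \left(1 + 6 \left(2 - 1\right)\right)}{2 \left(-1 - 6 \left(2 - 1\right)\right)}\right)^{2} + 331 \frac{14 - \left(1 + 6 \left(2 - 1\right)\right)}{2 \left(-1 - 6 \left(2 - 1\right)\right)}} = \frac{1}{421 + \left(\frac{14 - \left(1 + 6 \cdot 1\right)}{2 \left(-1 - 6 \cdot 1\right)}\right)^{2} + 331 \frac{14 - \left(1 + 6 \cdot 1\right)}{2 \left(-1 - 6 \cdot 1\right)}} = \frac{1}{421 + \left(\frac{14 - 7}{2 \left(-1 - 6\right)}\right)^{2} + 331 \frac{14 - 7}{2 \left(-1 - 6\right)}} = \frac{1}{421 + \left(\frac{14 - 7}{2 \left(-7\right)}\right)^{2} + 331 \frac{14 - 7}{2 \left(-7\right)}} = \frac{1}{421 + \left(\frac{1}{2} \left(- \frac{1}{7}\right) 7\right)^{2} + 331 \cdot \frac{1}{2} \left(- \frac{1}{7}\right) 7} = \frac{1}{421 + \left(- \frac{1}{2}\right)^{2} + 331 \left(- \frac{1}{2}\right)} = \frac{1}{421 + \frac{1}{4} - \frac{331}{2}} = \frac{1}{\frac{1023}{4}} = \frac{4}{1023}$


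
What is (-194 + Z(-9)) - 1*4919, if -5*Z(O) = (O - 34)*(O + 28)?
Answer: -24748/5 ≈ -4949.6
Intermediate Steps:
Z(O) = -(-34 + O)*(28 + O)/5 (Z(O) = -(O - 34)*(O + 28)/5 = -(-34 + O)*(28 + O)/5)
(-194 + Z(-9)) - 1*4919 = (-194 + (952/5 - ⅕*(-9)² + (6/5)*(-9))) - 1*4919 = (-194 + (952/5 - ⅕*81 - 54/5)) - 4919 = (-194 + (952/5 - 81/5 - 54/5)) - 4919 = (-194 + 817/5) - 4919 = -153/5 - 4919 = -24748/5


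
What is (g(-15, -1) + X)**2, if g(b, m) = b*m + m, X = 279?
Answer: 85849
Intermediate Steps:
g(b, m) = m + b*m
(g(-15, -1) + X)**2 = (-(1 - 15) + 279)**2 = (-1*(-14) + 279)**2 = (14 + 279)**2 = 293**2 = 85849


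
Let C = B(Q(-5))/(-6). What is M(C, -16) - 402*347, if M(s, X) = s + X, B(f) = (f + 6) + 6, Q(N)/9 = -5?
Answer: -279009/2 ≈ -1.3950e+5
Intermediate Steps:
Q(N) = -45 (Q(N) = 9*(-5) = -45)
B(f) = 12 + f (B(f) = (6 + f) + 6 = 12 + f)
C = 11/2 (C = (12 - 45)/(-6) = -33*(-⅙) = 11/2 ≈ 5.5000)
M(s, X) = X + s
M(C, -16) - 402*347 = (-16 + 11/2) - 402*347 = -21/2 - 139494 = -279009/2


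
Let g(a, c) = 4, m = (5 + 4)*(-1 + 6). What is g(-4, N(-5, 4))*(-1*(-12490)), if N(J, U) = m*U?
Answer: 49960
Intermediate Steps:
m = 45 (m = 9*5 = 45)
N(J, U) = 45*U
g(-4, N(-5, 4))*(-1*(-12490)) = 4*(-1*(-12490)) = 4*12490 = 49960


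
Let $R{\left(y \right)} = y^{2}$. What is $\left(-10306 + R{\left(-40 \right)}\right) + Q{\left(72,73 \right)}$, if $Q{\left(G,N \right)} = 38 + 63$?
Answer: $-8605$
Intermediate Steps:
$Q{\left(G,N \right)} = 101$
$\left(-10306 + R{\left(-40 \right)}\right) + Q{\left(72,73 \right)} = \left(-10306 + \left(-40\right)^{2}\right) + 101 = \left(-10306 + 1600\right) + 101 = -8706 + 101 = -8605$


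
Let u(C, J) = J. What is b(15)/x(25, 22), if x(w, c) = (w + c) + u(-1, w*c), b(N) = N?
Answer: 5/199 ≈ 0.025126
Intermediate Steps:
x(w, c) = c + w + c*w (x(w, c) = (w + c) + w*c = (c + w) + c*w = c + w + c*w)
b(15)/x(25, 22) = 15/(22 + 25 + 22*25) = 15/(22 + 25 + 550) = 15/597 = 15*(1/597) = 5/199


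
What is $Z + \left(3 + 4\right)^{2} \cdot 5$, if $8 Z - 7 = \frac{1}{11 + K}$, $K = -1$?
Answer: $\frac{19671}{80} \approx 245.89$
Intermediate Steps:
$Z = \frac{71}{80}$ ($Z = \frac{7}{8} + \frac{1}{8 \left(11 - 1\right)} = \frac{7}{8} + \frac{1}{8 \cdot 10} = \frac{7}{8} + \frac{1}{8} \cdot \frac{1}{10} = \frac{7}{8} + \frac{1}{80} = \frac{71}{80} \approx 0.8875$)
$Z + \left(3 + 4\right)^{2} \cdot 5 = \frac{71}{80} + \left(3 + 4\right)^{2} \cdot 5 = \frac{71}{80} + 7^{2} \cdot 5 = \frac{71}{80} + 49 \cdot 5 = \frac{71}{80} + 245 = \frac{19671}{80}$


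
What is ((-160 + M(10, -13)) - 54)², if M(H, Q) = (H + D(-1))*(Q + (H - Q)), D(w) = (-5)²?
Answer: 18496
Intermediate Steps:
D(w) = 25
M(H, Q) = H*(25 + H) (M(H, Q) = (H + 25)*(Q + (H - Q)) = (25 + H)*H = H*(25 + H))
((-160 + M(10, -13)) - 54)² = ((-160 + 10*(25 + 10)) - 54)² = ((-160 + 10*35) - 54)² = ((-160 + 350) - 54)² = (190 - 54)² = 136² = 18496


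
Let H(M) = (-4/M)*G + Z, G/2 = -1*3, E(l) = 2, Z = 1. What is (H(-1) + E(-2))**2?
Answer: 441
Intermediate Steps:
G = -6 (G = 2*(-1*3) = 2*(-3) = -6)
H(M) = 1 + 24/M (H(M) = -4/M*(-6) + 1 = 24/M + 1 = 1 + 24/M)
(H(-1) + E(-2))**2 = ((24 - 1)/(-1) + 2)**2 = (-1*23 + 2)**2 = (-23 + 2)**2 = (-21)**2 = 441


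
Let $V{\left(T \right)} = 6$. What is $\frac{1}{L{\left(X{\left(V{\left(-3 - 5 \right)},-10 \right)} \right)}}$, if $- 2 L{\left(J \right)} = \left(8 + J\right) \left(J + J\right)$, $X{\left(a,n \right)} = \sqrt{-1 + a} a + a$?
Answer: $\frac{11}{96} - \frac{5 \sqrt{5}}{96} \approx -0.0018785$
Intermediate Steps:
$X{\left(a,n \right)} = a + a \sqrt{-1 + a}$ ($X{\left(a,n \right)} = a \sqrt{-1 + a} + a = a + a \sqrt{-1 + a}$)
$L{\left(J \right)} = - J \left(8 + J\right)$ ($L{\left(J \right)} = - \frac{\left(8 + J\right) \left(J + J\right)}{2} = - \frac{\left(8 + J\right) 2 J}{2} = - \frac{2 J \left(8 + J\right)}{2} = - J \left(8 + J\right)$)
$\frac{1}{L{\left(X{\left(V{\left(-3 - 5 \right)},-10 \right)} \right)}} = \frac{1}{\left(-1\right) 6 \left(1 + \sqrt{-1 + 6}\right) \left(8 + 6 \left(1 + \sqrt{-1 + 6}\right)\right)} = \frac{1}{\left(-1\right) 6 \left(1 + \sqrt{5}\right) \left(8 + 6 \left(1 + \sqrt{5}\right)\right)} = \frac{1}{\left(-1\right) \left(6 + 6 \sqrt{5}\right) \left(8 + \left(6 + 6 \sqrt{5}\right)\right)} = \frac{1}{\left(-1\right) \left(6 + 6 \sqrt{5}\right) \left(14 + 6 \sqrt{5}\right)} = - \frac{1}{\left(6 + 6 \sqrt{5}\right) \left(14 + 6 \sqrt{5}\right)}$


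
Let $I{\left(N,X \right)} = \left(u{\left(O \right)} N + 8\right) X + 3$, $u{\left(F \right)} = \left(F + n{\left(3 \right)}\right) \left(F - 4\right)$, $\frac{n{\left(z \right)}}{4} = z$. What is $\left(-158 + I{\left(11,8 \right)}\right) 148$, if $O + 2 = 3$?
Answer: $-521404$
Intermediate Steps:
$O = 1$ ($O = -2 + 3 = 1$)
$n{\left(z \right)} = 4 z$
$u{\left(F \right)} = \left(-4 + F\right) \left(12 + F\right)$ ($u{\left(F \right)} = \left(F + 4 \cdot 3\right) \left(F - 4\right) = \left(F + 12\right) \left(-4 + F\right) = \left(12 + F\right) \left(-4 + F\right) = \left(-4 + F\right) \left(12 + F\right)$)
$I{\left(N,X \right)} = 3 + X \left(8 - 39 N\right)$ ($I{\left(N,X \right)} = \left(\left(-48 + 1^{2} + 8 \cdot 1\right) N + 8\right) X + 3 = \left(\left(-48 + 1 + 8\right) N + 8\right) X + 3 = \left(- 39 N + 8\right) X + 3 = \left(8 - 39 N\right) X + 3 = X \left(8 - 39 N\right) + 3 = 3 + X \left(8 - 39 N\right)$)
$\left(-158 + I{\left(11,8 \right)}\right) 148 = \left(-158 + \left(3 + 8 \cdot 8 - 429 \cdot 8\right)\right) 148 = \left(-158 + \left(3 + 64 - 3432\right)\right) 148 = \left(-158 - 3365\right) 148 = \left(-3523\right) 148 = -521404$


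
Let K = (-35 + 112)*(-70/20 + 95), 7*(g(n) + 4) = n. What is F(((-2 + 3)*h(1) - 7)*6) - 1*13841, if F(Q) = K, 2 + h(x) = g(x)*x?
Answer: -13591/2 ≈ -6795.5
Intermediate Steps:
g(n) = -4 + n/7
h(x) = -2 + x*(-4 + x/7) (h(x) = -2 + (-4 + x/7)*x = -2 + x*(-4 + x/7))
K = 14091/2 (K = 77*(-70*1/20 + 95) = 77*(-7/2 + 95) = 77*(183/2) = 14091/2 ≈ 7045.5)
F(Q) = 14091/2
F(((-2 + 3)*h(1) - 7)*6) - 1*13841 = 14091/2 - 1*13841 = 14091/2 - 13841 = -13591/2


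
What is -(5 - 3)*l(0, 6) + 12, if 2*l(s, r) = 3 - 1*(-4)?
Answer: 5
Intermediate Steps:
l(s, r) = 7/2 (l(s, r) = (3 - 1*(-4))/2 = (3 + 4)/2 = (½)*7 = 7/2)
-(5 - 3)*l(0, 6) + 12 = -(5 - 3)*7/2 + 12 = -2*7/2 + 12 = -1*7 + 12 = -7 + 12 = 5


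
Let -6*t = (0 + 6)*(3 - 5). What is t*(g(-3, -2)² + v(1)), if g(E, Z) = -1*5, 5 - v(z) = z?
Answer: 58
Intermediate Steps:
v(z) = 5 - z
g(E, Z) = -5
t = 2 (t = -(0 + 6)*(3 - 5)/6 = -(-2) = -⅙*(-12) = 2)
t*(g(-3, -2)² + v(1)) = 2*((-5)² + (5 - 1*1)) = 2*(25 + (5 - 1)) = 2*(25 + 4) = 2*29 = 58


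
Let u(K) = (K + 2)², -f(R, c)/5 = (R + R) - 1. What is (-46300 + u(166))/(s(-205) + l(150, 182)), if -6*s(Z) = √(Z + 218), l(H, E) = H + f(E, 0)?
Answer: 1083475440/99800087 - 108456*√13/99800087 ≈ 10.853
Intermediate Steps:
f(R, c) = 5 - 10*R (f(R, c) = -5*((R + R) - 1) = -5*(2*R - 1) = -5*(-1 + 2*R) = 5 - 10*R)
l(H, E) = 5 + H - 10*E (l(H, E) = H + (5 - 10*E) = 5 + H - 10*E)
s(Z) = -√(218 + Z)/6 (s(Z) = -√(Z + 218)/6 = -√(218 + Z)/6)
u(K) = (2 + K)²
(-46300 + u(166))/(s(-205) + l(150, 182)) = (-46300 + (2 + 166)²)/(-√(218 - 205)/6 + (5 + 150 - 10*182)) = (-46300 + 168²)/(-√13/6 + (5 + 150 - 1820)) = (-46300 + 28224)/(-√13/6 - 1665) = -18076/(-1665 - √13/6)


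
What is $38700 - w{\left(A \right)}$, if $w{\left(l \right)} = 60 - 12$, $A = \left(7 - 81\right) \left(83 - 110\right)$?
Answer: $38652$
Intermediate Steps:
$A = 1998$ ($A = \left(-74\right) \left(-27\right) = 1998$)
$w{\left(l \right)} = 48$ ($w{\left(l \right)} = 60 - 12 = 48$)
$38700 - w{\left(A \right)} = 38700 - 48 = 38652$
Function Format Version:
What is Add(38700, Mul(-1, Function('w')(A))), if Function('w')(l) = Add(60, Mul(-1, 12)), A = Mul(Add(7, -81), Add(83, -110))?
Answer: 38652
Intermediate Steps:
A = 1998 (A = Mul(-74, -27) = 1998)
Function('w')(l) = 48 (Function('w')(l) = Add(60, -12) = 48)
Add(38700, Mul(-1, Function('w')(A))) = Add(38700, Mul(-1, 48)) = Add(38700, -48) = 38652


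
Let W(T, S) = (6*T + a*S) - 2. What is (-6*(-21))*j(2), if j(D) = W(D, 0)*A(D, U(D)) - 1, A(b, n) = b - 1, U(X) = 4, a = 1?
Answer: 1134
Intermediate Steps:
A(b, n) = -1 + b
W(T, S) = -2 + S + 6*T (W(T, S) = (6*T + 1*S) - 2 = (6*T + S) - 2 = (S + 6*T) - 2 = -2 + S + 6*T)
j(D) = -1 + (-1 + D)*(-2 + 6*D) (j(D) = (-2 + 0 + 6*D)*(-1 + D) - 1 = (-2 + 6*D)*(-1 + D) - 1 = (-1 + D)*(-2 + 6*D) - 1 = -1 + (-1 + D)*(-2 + 6*D))
(-6*(-21))*j(2) = (-6*(-21))*(1 - 8*2 + 6*2²) = 126*(1 - 16 + 6*4) = 126*(1 - 16 + 24) = 126*9 = 1134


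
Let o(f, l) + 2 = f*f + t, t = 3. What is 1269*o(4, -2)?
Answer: 21573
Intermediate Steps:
o(f, l) = 1 + f² (o(f, l) = -2 + (f*f + 3) = -2 + (f² + 3) = -2 + (3 + f²) = 1 + f²)
1269*o(4, -2) = 1269*(1 + 4²) = 1269*(1 + 16) = 1269*17 = 21573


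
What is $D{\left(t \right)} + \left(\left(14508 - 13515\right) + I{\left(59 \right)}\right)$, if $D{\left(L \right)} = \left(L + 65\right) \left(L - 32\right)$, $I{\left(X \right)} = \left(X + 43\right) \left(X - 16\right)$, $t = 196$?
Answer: $48183$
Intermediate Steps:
$I{\left(X \right)} = \left(-16 + X\right) \left(43 + X\right)$ ($I{\left(X \right)} = \left(43 + X\right) \left(-16 + X\right) = \left(-16 + X\right) \left(43 + X\right)$)
$D{\left(L \right)} = \left(-32 + L\right) \left(65 + L\right)$ ($D{\left(L \right)} = \left(65 + L\right) \left(-32 + L\right) = \left(-32 + L\right) \left(65 + L\right)$)
$D{\left(t \right)} + \left(\left(14508 - 13515\right) + I{\left(59 \right)}\right) = \left(-2080 + 196^{2} + 33 \cdot 196\right) + \left(\left(14508 - 13515\right) + \left(-688 + 59^{2} + 27 \cdot 59\right)\right) = \left(-2080 + 38416 + 6468\right) + \left(993 + \left(-688 + 3481 + 1593\right)\right) = 42804 + \left(993 + 4386\right) = 42804 + 5379 = 48183$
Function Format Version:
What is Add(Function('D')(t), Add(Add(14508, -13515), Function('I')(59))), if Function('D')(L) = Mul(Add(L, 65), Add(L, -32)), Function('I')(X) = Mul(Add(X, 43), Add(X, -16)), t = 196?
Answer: 48183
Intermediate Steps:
Function('I')(X) = Mul(Add(-16, X), Add(43, X)) (Function('I')(X) = Mul(Add(43, X), Add(-16, X)) = Mul(Add(-16, X), Add(43, X)))
Function('D')(L) = Mul(Add(-32, L), Add(65, L)) (Function('D')(L) = Mul(Add(65, L), Add(-32, L)) = Mul(Add(-32, L), Add(65, L)))
Add(Function('D')(t), Add(Add(14508, -13515), Function('I')(59))) = Add(Add(-2080, Pow(196, 2), Mul(33, 196)), Add(Add(14508, -13515), Add(-688, Pow(59, 2), Mul(27, 59)))) = Add(Add(-2080, 38416, 6468), Add(993, Add(-688, 3481, 1593))) = Add(42804, Add(993, 4386)) = Add(42804, 5379) = 48183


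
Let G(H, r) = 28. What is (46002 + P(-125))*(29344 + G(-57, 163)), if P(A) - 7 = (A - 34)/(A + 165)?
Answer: 13512595943/10 ≈ 1.3513e+9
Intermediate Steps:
P(A) = 7 + (-34 + A)/(165 + A) (P(A) = 7 + (A - 34)/(A + 165) = 7 + (-34 + A)/(165 + A))
(46002 + P(-125))*(29344 + G(-57, 163)) = (46002 + (1121 + 8*(-125))/(165 - 125))*(29344 + 28) = (46002 + (1121 - 1000)/40)*29372 = (46002 + (1/40)*121)*29372 = (46002 + 121/40)*29372 = (1840201/40)*29372 = 13512595943/10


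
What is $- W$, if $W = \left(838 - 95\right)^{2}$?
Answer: $-552049$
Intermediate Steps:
$W = 552049$ ($W = 743^{2} = 552049$)
$- W = \left(-1\right) 552049 = -552049$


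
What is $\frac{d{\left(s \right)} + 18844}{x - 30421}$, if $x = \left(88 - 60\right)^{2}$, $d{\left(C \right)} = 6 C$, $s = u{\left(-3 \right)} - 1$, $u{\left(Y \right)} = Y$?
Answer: $- \frac{18820}{29637} \approx -0.63502$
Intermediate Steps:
$s = -4$ ($s = -3 - 1 = -4$)
$x = 784$ ($x = 28^{2} = 784$)
$\frac{d{\left(s \right)} + 18844}{x - 30421} = \frac{6 \left(-4\right) + 18844}{784 - 30421} = \frac{-24 + 18844}{-29637} = 18820 \left(- \frac{1}{29637}\right) = - \frac{18820}{29637}$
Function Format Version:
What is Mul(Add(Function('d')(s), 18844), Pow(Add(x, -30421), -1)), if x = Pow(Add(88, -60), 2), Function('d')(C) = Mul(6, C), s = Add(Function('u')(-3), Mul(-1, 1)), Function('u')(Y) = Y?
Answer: Rational(-18820, 29637) ≈ -0.63502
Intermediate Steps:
s = -4 (s = Add(-3, Mul(-1, 1)) = Add(-3, -1) = -4)
x = 784 (x = Pow(28, 2) = 784)
Mul(Add(Function('d')(s), 18844), Pow(Add(x, -30421), -1)) = Mul(Add(Mul(6, -4), 18844), Pow(Add(784, -30421), -1)) = Mul(Add(-24, 18844), Pow(-29637, -1)) = Mul(18820, Rational(-1, 29637)) = Rational(-18820, 29637)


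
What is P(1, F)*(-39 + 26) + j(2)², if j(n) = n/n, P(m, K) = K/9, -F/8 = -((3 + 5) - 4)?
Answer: -407/9 ≈ -45.222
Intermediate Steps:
F = 32 (F = -(-8)*((3 + 5) - 4) = -(-8)*(8 - 4) = -(-8)*4 = -8*(-4) = 32)
P(m, K) = K/9 (P(m, K) = K*(⅑) = K/9)
j(n) = 1
P(1, F)*(-39 + 26) + j(2)² = ((⅑)*32)*(-39 + 26) + 1² = (32/9)*(-13) + 1 = -416/9 + 1 = -407/9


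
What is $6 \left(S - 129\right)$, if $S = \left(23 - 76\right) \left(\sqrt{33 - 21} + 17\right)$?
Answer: $-6180 - 636 \sqrt{3} \approx -7281.6$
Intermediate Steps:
$S = -901 - 106 \sqrt{3}$ ($S = - 53 \left(\sqrt{12} + 17\right) = - 53 \left(2 \sqrt{3} + 17\right) = - 53 \left(17 + 2 \sqrt{3}\right) = -901 - 106 \sqrt{3} \approx -1084.6$)
$6 \left(S - 129\right) = 6 \left(\left(-901 - 106 \sqrt{3}\right) - 129\right) = 6 \left(-1030 - 106 \sqrt{3}\right) = -6180 - 636 \sqrt{3}$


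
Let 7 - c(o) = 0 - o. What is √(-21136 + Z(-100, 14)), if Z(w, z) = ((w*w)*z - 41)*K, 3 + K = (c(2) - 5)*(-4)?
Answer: I*√2680357 ≈ 1637.2*I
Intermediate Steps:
c(o) = 7 + o (c(o) = 7 - (0 - o) = 7 - (-1)*o = 7 + o)
K = -19 (K = -3 + ((7 + 2) - 5)*(-4) = -3 + (9 - 5)*(-4) = -3 + 4*(-4) = -3 - 16 = -19)
Z(w, z) = 779 - 19*z*w² (Z(w, z) = ((w*w)*z - 41)*(-19) = (w²*z - 41)*(-19) = (z*w² - 41)*(-19) = (-41 + z*w²)*(-19) = 779 - 19*z*w²)
√(-21136 + Z(-100, 14)) = √(-21136 + (779 - 19*14*(-100)²)) = √(-21136 + (779 - 19*14*10000)) = √(-21136 + (779 - 2660000)) = √(-21136 - 2659221) = √(-2680357) = I*√2680357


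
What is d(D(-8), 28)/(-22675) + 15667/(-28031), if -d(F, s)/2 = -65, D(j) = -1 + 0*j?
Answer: -71778651/127120585 ≈ -0.56465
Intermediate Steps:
D(j) = -1 (D(j) = -1 + 0 = -1)
d(F, s) = 130 (d(F, s) = -2*(-65) = 130)
d(D(-8), 28)/(-22675) + 15667/(-28031) = 130/(-22675) + 15667/(-28031) = 130*(-1/22675) + 15667*(-1/28031) = -26/4535 - 15667/28031 = -71778651/127120585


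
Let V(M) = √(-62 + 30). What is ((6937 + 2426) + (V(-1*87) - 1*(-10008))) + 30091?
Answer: 49462 + 4*I*√2 ≈ 49462.0 + 5.6569*I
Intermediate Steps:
V(M) = 4*I*√2 (V(M) = √(-32) = 4*I*√2)
((6937 + 2426) + (V(-1*87) - 1*(-10008))) + 30091 = ((6937 + 2426) + (4*I*√2 - 1*(-10008))) + 30091 = (9363 + (4*I*√2 + 10008)) + 30091 = (9363 + (10008 + 4*I*√2)) + 30091 = (19371 + 4*I*√2) + 30091 = 49462 + 4*I*√2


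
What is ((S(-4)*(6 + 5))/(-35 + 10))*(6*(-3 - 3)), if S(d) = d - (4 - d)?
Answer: -4752/25 ≈ -190.08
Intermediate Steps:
S(d) = -4 + 2*d (S(d) = d + (-4 + d) = -4 + 2*d)
((S(-4)*(6 + 5))/(-35 + 10))*(6*(-3 - 3)) = (((-4 + 2*(-4))*(6 + 5))/(-35 + 10))*(6*(-3 - 3)) = (((-4 - 8)*11)/(-25))*(6*(-6)) = -(-12)*11/25*(-36) = -1/25*(-132)*(-36) = (132/25)*(-36) = -4752/25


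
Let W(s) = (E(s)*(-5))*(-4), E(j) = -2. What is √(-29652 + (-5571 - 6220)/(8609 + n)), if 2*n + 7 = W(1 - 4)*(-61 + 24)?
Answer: I*√10359470189774/18691 ≈ 172.2*I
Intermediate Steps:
W(s) = -40 (W(s) = -2*(-5)*(-4) = 10*(-4) = -40)
n = 1473/2 (n = -7/2 + (-40*(-61 + 24))/2 = -7/2 + (-40*(-37))/2 = -7/2 + (½)*1480 = -7/2 + 740 = 1473/2 ≈ 736.50)
√(-29652 + (-5571 - 6220)/(8609 + n)) = √(-29652 + (-5571 - 6220)/(8609 + 1473/2)) = √(-29652 - 11791/18691/2) = √(-29652 - 11791*2/18691) = √(-29652 - 23582/18691) = √(-554249114/18691) = I*√10359470189774/18691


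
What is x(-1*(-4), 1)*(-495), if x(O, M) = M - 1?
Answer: 0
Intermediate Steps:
x(O, M) = -1 + M
x(-1*(-4), 1)*(-495) = (-1 + 1)*(-495) = 0*(-495) = 0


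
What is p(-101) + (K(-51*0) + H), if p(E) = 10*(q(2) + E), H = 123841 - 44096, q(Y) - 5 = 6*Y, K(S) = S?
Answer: 78905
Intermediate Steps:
q(Y) = 5 + 6*Y
H = 79745
p(E) = 170 + 10*E (p(E) = 10*((5 + 6*2) + E) = 10*((5 + 12) + E) = 10*(17 + E) = 170 + 10*E)
p(-101) + (K(-51*0) + H) = (170 + 10*(-101)) + (-51*0 + 79745) = (170 - 1010) + (0 + 79745) = -840 + 79745 = 78905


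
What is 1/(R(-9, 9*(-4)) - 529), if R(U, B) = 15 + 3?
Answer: -1/511 ≈ -0.0019569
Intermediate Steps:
R(U, B) = 18
1/(R(-9, 9*(-4)) - 529) = 1/(18 - 529) = 1/(-511) = -1/511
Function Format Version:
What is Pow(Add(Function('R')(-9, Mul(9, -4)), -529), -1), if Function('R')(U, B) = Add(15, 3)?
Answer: Rational(-1, 511) ≈ -0.0019569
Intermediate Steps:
Function('R')(U, B) = 18
Pow(Add(Function('R')(-9, Mul(9, -4)), -529), -1) = Pow(Add(18, -529), -1) = Pow(-511, -1) = Rational(-1, 511)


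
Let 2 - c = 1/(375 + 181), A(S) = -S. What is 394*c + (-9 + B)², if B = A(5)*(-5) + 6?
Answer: 353419/278 ≈ 1271.3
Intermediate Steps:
B = 31 (B = -1*5*(-5) + 6 = -5*(-5) + 6 = 25 + 6 = 31)
c = 1111/556 (c = 2 - 1/(375 + 181) = 2 - 1/556 = 1111/556 ≈ 1.9982)
394*c + (-9 + B)² = 394*(1111/556) + (-9 + 31)² = 218867/278 + 22² = 218867/278 + 484 = 353419/278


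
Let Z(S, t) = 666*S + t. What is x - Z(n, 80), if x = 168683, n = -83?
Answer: 223881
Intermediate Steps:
Z(S, t) = t + 666*S
x - Z(n, 80) = 168683 - (80 + 666*(-83)) = 168683 - (80 - 55278) = 168683 - 1*(-55198) = 168683 + 55198 = 223881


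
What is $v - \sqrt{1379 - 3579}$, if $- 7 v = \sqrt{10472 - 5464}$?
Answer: $- \frac{4 \sqrt{313}}{7} - 10 i \sqrt{22} \approx -10.11 - 46.904 i$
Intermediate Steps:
$v = - \frac{4 \sqrt{313}}{7}$ ($v = - \frac{\sqrt{10472 - 5464}}{7} = - \frac{\sqrt{5008}}{7} = - \frac{4 \sqrt{313}}{7} \approx -10.11$)
$v - \sqrt{1379 - 3579} = - \frac{4 \sqrt{313}}{7} - \sqrt{1379 - 3579} = - \frac{4 \sqrt{313}}{7} - \sqrt{-2200} = - \frac{4 \sqrt{313}}{7} - 10 i \sqrt{22}$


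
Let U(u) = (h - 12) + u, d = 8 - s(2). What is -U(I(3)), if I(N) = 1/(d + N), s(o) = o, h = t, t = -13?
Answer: 224/9 ≈ 24.889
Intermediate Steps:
h = -13
d = 6 (d = 8 - 1*2 = 8 - 2 = 6)
I(N) = 1/(6 + N)
U(u) = -25 + u (U(u) = (-13 - 12) + u = -25 + u)
-U(I(3)) = -(-25 + 1/(6 + 3)) = -(-25 + 1/9) = -(-25 + ⅑) = -1*(-224/9) = 224/9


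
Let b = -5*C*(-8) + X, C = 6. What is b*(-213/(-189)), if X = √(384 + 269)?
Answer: 5680/21 + 71*√653/63 ≈ 299.27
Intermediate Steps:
X = √653 ≈ 25.554
b = 240 + √653 (b = -5*6*(-8) + √653 = -30*(-8) + √653 = 240 + √653 ≈ 265.55)
b*(-213/(-189)) = (240 + √653)*(-213/(-189)) = (240 + √653)*(-213*(-1/189)) = (240 + √653)*(71/63) = 5680/21 + 71*√653/63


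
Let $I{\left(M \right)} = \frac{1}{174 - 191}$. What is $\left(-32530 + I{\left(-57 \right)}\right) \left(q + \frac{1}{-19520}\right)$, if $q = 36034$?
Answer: $- \frac{388978911707469}{331840} \approx -1.1722 \cdot 10^{9}$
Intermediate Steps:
$I{\left(M \right)} = - \frac{1}{17}$ ($I{\left(M \right)} = \frac{1}{-17} = - \frac{1}{17}$)
$\left(-32530 + I{\left(-57 \right)}\right) \left(q + \frac{1}{-19520}\right) = \left(-32530 - \frac{1}{17}\right) \left(36034 + \frac{1}{-19520}\right) = - \frac{553011 \left(36034 - \frac{1}{19520}\right)}{17} = \left(- \frac{553011}{17}\right) \frac{703383679}{19520} = - \frac{388978911707469}{331840}$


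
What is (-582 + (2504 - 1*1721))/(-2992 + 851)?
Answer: -201/2141 ≈ -0.093881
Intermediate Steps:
(-582 + (2504 - 1*1721))/(-2992 + 851) = (-582 + (2504 - 1721))/(-2141) = (-582 + 783)*(-1/2141) = 201*(-1/2141) = -201/2141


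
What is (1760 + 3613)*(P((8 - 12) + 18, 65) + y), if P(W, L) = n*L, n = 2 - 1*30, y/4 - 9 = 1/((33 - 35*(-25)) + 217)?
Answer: -1198176612/125 ≈ -9.5854e+6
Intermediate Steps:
y = 40504/1125 (y = 36 + 4/((33 - 35*(-25)) + 217) = 36 + 4/((33 + 875) + 217) = 36 + 4/(908 + 217) = 36 + 4/1125 = 40504/1125 ≈ 36.004)
n = -28 (n = 2 - 30 = -28)
P(W, L) = -28*L
(1760 + 3613)*(P((8 - 12) + 18, 65) + y) = (1760 + 3613)*(-28*65 + 40504/1125) = 5373*(-1820 + 40504/1125) = 5373*(-2006996/1125) = -1198176612/125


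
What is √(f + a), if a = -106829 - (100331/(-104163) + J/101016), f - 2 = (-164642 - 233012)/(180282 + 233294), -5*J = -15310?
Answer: I*√6097532626429417030084627874039/7555035199233 ≈ 326.84*I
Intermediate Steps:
J = 3062 (J = -⅕*(-15310) = 3062)
f = 214749/206788 (f = 2 + (-164642 - 233012)/(180282 + 233294) = 2 - 397654/413576 = 2 - 397654*1/413576 = 2 - 198827/206788 = 214749/206788 ≈ 1.0385)
a = -187343127967307/1753688268 (a = -106829 - (100331/(-104163) + 3062/101016) = -106829 - (100331*(-1/104163) + 3062*(1/101016)) = -106829 - (-100331/104163 + 1531/50508) = -106829 - 1*(-1636014865/1753688268) = -106829 + 1636014865/1753688268 = -187343127967307/1753688268 ≈ -1.0683e+5)
√(f + a) = √(214749/206788 - 187343127967307/1753688268) = √(-2421245883956350949/22665105597699) = I*√6097532626429417030084627874039/7555035199233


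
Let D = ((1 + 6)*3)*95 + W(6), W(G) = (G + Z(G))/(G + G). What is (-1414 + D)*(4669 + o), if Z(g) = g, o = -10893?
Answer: -3622368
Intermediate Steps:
W(G) = 1 (W(G) = (G + G)/(G + G) = (2*G)/((2*G)) = (2*G)*(1/(2*G)) = 1)
D = 1996 (D = ((1 + 6)*3)*95 + 1 = (7*3)*95 + 1 = 21*95 + 1 = 1995 + 1 = 1996)
(-1414 + D)*(4669 + o) = (-1414 + 1996)*(4669 - 10893) = 582*(-6224) = -3622368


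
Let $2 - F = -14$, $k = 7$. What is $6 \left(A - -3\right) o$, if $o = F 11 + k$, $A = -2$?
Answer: $1098$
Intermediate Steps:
$F = 16$ ($F = 2 - -14 = 2 + 14 = 16$)
$o = 183$ ($o = 16 \cdot 11 + 7 = 176 + 7 = 183$)
$6 \left(A - -3\right) o = 6 \left(-2 - -3\right) 183 = 6 \left(-2 + 3\right) 183 = 6 \cdot 1 \cdot 183 = 6 \cdot 183 = 1098$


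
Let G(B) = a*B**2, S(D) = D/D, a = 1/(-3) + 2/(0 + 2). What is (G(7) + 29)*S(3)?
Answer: 185/3 ≈ 61.667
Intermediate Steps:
a = 2/3 (a = 1*(-1/3) + 2/2 = -1/3 + 2*(1/2) = -1/3 + 1 = 2/3 ≈ 0.66667)
S(D) = 1
G(B) = 2*B**2/3
(G(7) + 29)*S(3) = ((2/3)*7**2 + 29)*1 = ((2/3)*49 + 29)*1 = (98/3 + 29)*1 = (185/3)*1 = 185/3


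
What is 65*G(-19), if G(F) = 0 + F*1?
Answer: -1235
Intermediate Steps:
G(F) = F (G(F) = 0 + F = F)
65*G(-19) = 65*(-19) = -1235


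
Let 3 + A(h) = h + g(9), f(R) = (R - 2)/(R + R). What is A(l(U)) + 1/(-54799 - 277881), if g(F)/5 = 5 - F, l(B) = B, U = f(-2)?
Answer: -7318961/332680 ≈ -22.000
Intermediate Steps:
f(R) = (-2 + R)/(2*R) (f(R) = (-2 + R)/((2*R)) = (-2 + R)*(1/(2*R)) = (-2 + R)/(2*R))
U = 1 (U = (½)*(-2 - 2)/(-2) = (½)*(-½)*(-4) = 1)
g(F) = 25 - 5*F (g(F) = 5*(5 - F) = 25 - 5*F)
A(h) = -23 + h (A(h) = -3 + (h + (25 - 5*9)) = -3 + (h + (25 - 45)) = -3 + (h - 20) = -3 + (-20 + h) = -23 + h)
A(l(U)) + 1/(-54799 - 277881) = (-23 + 1) + 1/(-54799 - 277881) = -22 + 1/(-332680) = -22 - 1/332680 = -7318961/332680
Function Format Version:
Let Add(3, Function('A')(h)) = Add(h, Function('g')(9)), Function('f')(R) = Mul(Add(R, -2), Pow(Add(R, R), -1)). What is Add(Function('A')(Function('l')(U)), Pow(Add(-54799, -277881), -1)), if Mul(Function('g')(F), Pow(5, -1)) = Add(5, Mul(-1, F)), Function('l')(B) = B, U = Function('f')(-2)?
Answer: Rational(-7318961, 332680) ≈ -22.000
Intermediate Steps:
Function('f')(R) = Mul(Rational(1, 2), Pow(R, -1), Add(-2, R)) (Function('f')(R) = Mul(Add(-2, R), Pow(Mul(2, R), -1)) = Mul(Add(-2, R), Mul(Rational(1, 2), Pow(R, -1))) = Mul(Rational(1, 2), Pow(R, -1), Add(-2, R)))
U = 1 (U = Mul(Rational(1, 2), Pow(-2, -1), Add(-2, -2)) = Mul(Rational(1, 2), Rational(-1, 2), -4) = 1)
Function('g')(F) = Add(25, Mul(-5, F)) (Function('g')(F) = Mul(5, Add(5, Mul(-1, F))) = Add(25, Mul(-5, F)))
Function('A')(h) = Add(-23, h) (Function('A')(h) = Add(-3, Add(h, Add(25, Mul(-5, 9)))) = Add(-3, Add(h, Add(25, -45))) = Add(-3, Add(h, -20)) = Add(-3, Add(-20, h)) = Add(-23, h))
Add(Function('A')(Function('l')(U)), Pow(Add(-54799, -277881), -1)) = Add(Add(-23, 1), Pow(Add(-54799, -277881), -1)) = Add(-22, Pow(-332680, -1)) = Add(-22, Rational(-1, 332680)) = Rational(-7318961, 332680)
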